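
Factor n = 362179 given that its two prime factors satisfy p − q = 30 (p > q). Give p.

Since p = q + 30, we have 362179 = q(q + 30), so q² + 30q − 362179 = 0.
Discriminant: 30² + 4·362179 = 900 + 1448716 = 1449616; √1449616 = 1204.
q = (−30 + 1204)/2 = 587, and p = q + 30 = 617.
Check: 587 · 617 = 362179.

617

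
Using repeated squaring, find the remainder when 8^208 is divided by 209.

8^1 ≡ 8 (mod 209)
8^2 ≡ 8^2 = 64 ≡ 64 (mod 209)
8^4 ≡ 64^2 = 4096 ≡ 125 (mod 209)
8^8 ≡ 125^2 = 15625 ≡ 159 (mod 209)
8^16 ≡ 159^2 = 25281 ≡ 201 (mod 209)
8^32 ≡ 201^2 = 40401 ≡ 64 (mod 209)
8^64 ≡ 64^2 = 4096 ≡ 125 (mod 209)
8^128 ≡ 125^2 = 15625 ≡ 159 (mod 209)
208 = 128 + 64 + 16 in binary powers of 2.
So 8^208 ≡ 159 · 125 · 201 ≡ 49 (mod 209).
Since 49 ≠ 1, base 8 is a Fermat witness: 209 is composite.

49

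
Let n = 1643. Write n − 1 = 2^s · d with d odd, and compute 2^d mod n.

1643 − 1 = 1642 = 2^1 · 821, so d = 821.
2^1 ≡ 2 (mod 1643)
2^2 ≡ 2^2 = 4 ≡ 4 (mod 1643)
2^4 ≡ 4^2 = 16 ≡ 16 (mod 1643)
2^8 ≡ 16^2 = 256 ≡ 256 (mod 1643)
2^16 ≡ 256^2 = 65536 ≡ 1459 (mod 1643)
2^32 ≡ 1459^2 = 2128681 ≡ 996 (mod 1643)
2^64 ≡ 996^2 = 992016 ≡ 1287 (mod 1643)
2^128 ≡ 1287^2 = 1656369 ≡ 225 (mod 1643)
2^256 ≡ 225^2 = 50625 ≡ 1335 (mod 1643)
2^512 ≡ 1335^2 = 1782225 ≡ 1213 (mod 1643)
821 = 512 + 256 + 32 + 16 + 4 + 1 in binary powers of 2.
So 2^821 ≡ 1213 · 1335 · 996 · 1459 · 16 · 2 ≡ 622 (mod 1643).
Squaring chain: 622; never reaches −1, so base 2 is a Miller–Rabin witness that 1643 is composite.

622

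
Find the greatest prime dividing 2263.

2263 = 31 · 73
73 is prime.
So 2263 = 31 · 73; the largest prime factor is 73.

73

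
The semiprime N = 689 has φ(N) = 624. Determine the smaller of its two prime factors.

φ(n) = (p−1)(q−1) = n − (p+q) + 1, so p + q = 689 − 624 + 1 = 66.
p and q are the roots of t² − 66t + 689 = 0.
Discriminant: 66² − 4·689 = 4356 − 2756 = 1600; √1600 = 40.
q = (66 − 40)/2 = 13, p = (66 + 40)/2 = 53.
Check: 13 · 53 = 689.

13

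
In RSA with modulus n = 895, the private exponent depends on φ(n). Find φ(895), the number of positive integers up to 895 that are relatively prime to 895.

712

Factor: 895 = 5 · 179.
φ(895) = (5−1) · (179−1) = 4 · 178 = 712.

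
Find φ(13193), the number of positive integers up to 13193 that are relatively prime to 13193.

Factor: 13193 = 79 · 167.
φ(13193) = (79−1) · (167−1) = 78 · 166 = 12948.

12948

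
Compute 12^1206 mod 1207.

12^1 ≡ 12 (mod 1207)
12^2 ≡ 12^2 = 144 ≡ 144 (mod 1207)
12^4 ≡ 144^2 = 20736 ≡ 217 (mod 1207)
12^8 ≡ 217^2 = 47089 ≡ 16 (mod 1207)
12^16 ≡ 16^2 = 256 ≡ 256 (mod 1207)
12^32 ≡ 256^2 = 65536 ≡ 358 (mod 1207)
12^64 ≡ 358^2 = 128164 ≡ 222 (mod 1207)
12^128 ≡ 222^2 = 49284 ≡ 1004 (mod 1207)
12^256 ≡ 1004^2 = 1008016 ≡ 171 (mod 1207)
12^512 ≡ 171^2 = 29241 ≡ 273 (mod 1207)
12^1024 ≡ 273^2 = 74529 ≡ 902 (mod 1207)
1206 = 1024 + 128 + 32 + 16 + 4 + 2 in binary powers of 2.
So 12^1206 ≡ 902 · 1004 · 358 · 256 · 217 · 144 ≡ 682 (mod 1207).
Since 682 ≠ 1, base 12 is a Fermat witness: 1207 is composite.

682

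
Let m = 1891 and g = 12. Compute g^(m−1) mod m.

1

12^1 ≡ 12 (mod 1891)
12^2 ≡ 12^2 = 144 ≡ 144 (mod 1891)
12^4 ≡ 144^2 = 20736 ≡ 1826 (mod 1891)
12^8 ≡ 1826^2 = 3334276 ≡ 443 (mod 1891)
12^16 ≡ 443^2 = 196249 ≡ 1476 (mod 1891)
12^32 ≡ 1476^2 = 2178576 ≡ 144 (mod 1891)
12^64 ≡ 144^2 = 20736 ≡ 1826 (mod 1891)
12^128 ≡ 1826^2 = 3334276 ≡ 443 (mod 1891)
12^256 ≡ 443^2 = 196249 ≡ 1476 (mod 1891)
12^512 ≡ 1476^2 = 2178576 ≡ 144 (mod 1891)
12^1024 ≡ 144^2 = 20736 ≡ 1826 (mod 1891)
1890 = 1024 + 512 + 256 + 64 + 32 + 2 in binary powers of 2.
So 12^1890 ≡ 1826 · 144 · 1476 · 1826 · 144 · 144 ≡ 1 (mod 1891).
Since the result is 1, base 12 gives no evidence that 1891 is composite.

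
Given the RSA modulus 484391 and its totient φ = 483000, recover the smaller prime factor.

φ(n) = (p−1)(q−1) = n − (p+q) + 1, so p + q = 484391 − 483000 + 1 = 1392.
p and q are the roots of t² − 1392t + 484391 = 0.
Discriminant: 1392² − 4·484391 = 1937664 − 1937564 = 100; √100 = 10.
q = (1392 − 10)/2 = 691, p = (1392 + 10)/2 = 701.
Check: 691 · 701 = 484391.

691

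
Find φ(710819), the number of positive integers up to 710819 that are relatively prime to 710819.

677376

Factor: 710819 = 29 · 127 · 193.
φ(710819) = (29−1) · (127−1) · (193−1) = 28 · 126 · 192 = 677376.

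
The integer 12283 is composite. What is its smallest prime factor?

71

12283 is odd.
Digit sum 16, not divisible by 3.
Ends in 3: not divisible by 5.
7: 12283 = 7·1754 + 5
11: 12283 = 11·1116 + 7
13: 12283 = 13·944 + 11
17: 12283 = 17·722 + 9
19: 12283 = 19·646 + 9
23: 12283 = 23·534 + 1
29: 12283 = 29·423 + 16
31: 12283 = 31·396 + 7
37: 12283 = 37·331 + 36
41: 12283 = 41·299 + 24
43: 12283 = 43·285 + 28
47: 12283 = 47·261 + 16
53: 12283 = 53·231 + 40
59: 12283 = 59·208 + 11
61: 12283 = 61·201 + 22
67: 12283 = 67·183 + 22
71: 12283 = 71·173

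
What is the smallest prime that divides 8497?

8497 is odd.
Digit sum 28, not divisible by 3.
Ends in 7: not divisible by 5.
7: 8497 = 7·1213 + 6
11: 8497 = 11·772 + 5
13: 8497 = 13·653 + 8
17: 8497 = 17·499 + 14
19: 8497 = 19·447 + 4
23: 8497 = 23·369 + 10
29: 8497 = 29·293

29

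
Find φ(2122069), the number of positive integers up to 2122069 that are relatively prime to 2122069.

Factor: 2122069 = 97 · 131 · 167.
φ(2122069) = (97−1) · (131−1) · (167−1) = 96 · 130 · 166 = 2071680.

2071680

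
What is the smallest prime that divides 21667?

47

21667 is odd.
Digit sum 22, not divisible by 3.
Ends in 7: not divisible by 5.
7: 21667 = 7·3095 + 2
11: 21667 = 11·1969 + 8
13: 21667 = 13·1666 + 9
17: 21667 = 17·1274 + 9
19: 21667 = 19·1140 + 7
23: 21667 = 23·942 + 1
29: 21667 = 29·747 + 4
31: 21667 = 31·698 + 29
37: 21667 = 37·585 + 22
41: 21667 = 41·528 + 19
43: 21667 = 43·503 + 38
47: 21667 = 47·461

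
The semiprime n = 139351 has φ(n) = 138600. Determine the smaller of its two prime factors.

φ(n) = (p−1)(q−1) = n − (p+q) + 1, so p + q = 139351 − 138600 + 1 = 752.
p and q are the roots of t² − 752t + 139351 = 0.
Discriminant: 752² − 4·139351 = 565504 − 557404 = 8100; √8100 = 90.
q = (752 − 90)/2 = 331, p = (752 + 90)/2 = 421.
Check: 331 · 421 = 139351.

331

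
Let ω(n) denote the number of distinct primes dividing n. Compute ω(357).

3

357 = 3 · 119
119 = 7 · 17
357 = 3 · 7 · 17, which has 3 distinct prime factors.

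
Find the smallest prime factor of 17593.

73

17593 is odd.
Digit sum 25, not divisible by 3.
Ends in 3: not divisible by 5.
7: 17593 = 7·2513 + 2
11: 17593 = 11·1599 + 4
13: 17593 = 13·1353 + 4
17: 17593 = 17·1034 + 15
19: 17593 = 19·925 + 18
23: 17593 = 23·764 + 21
29: 17593 = 29·606 + 19
31: 17593 = 31·567 + 16
37: 17593 = 37·475 + 18
41: 17593 = 41·429 + 4
43: 17593 = 43·409 + 6
47: 17593 = 47·374 + 15
53: 17593 = 53·331 + 50
59: 17593 = 59·298 + 11
61: 17593 = 61·288 + 25
67: 17593 = 67·262 + 39
71: 17593 = 71·247 + 56
73: 17593 = 73·241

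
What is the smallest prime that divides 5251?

59

5251 is odd.
Digit sum 13, not divisible by 3.
Ends in 1: not divisible by 5.
7: 5251 = 7·750 + 1
11: 5251 = 11·477 + 4
13: 5251 = 13·403 + 12
17: 5251 = 17·308 + 15
19: 5251 = 19·276 + 7
23: 5251 = 23·228 + 7
29: 5251 = 29·181 + 2
31: 5251 = 31·169 + 12
37: 5251 = 37·141 + 34
41: 5251 = 41·128 + 3
43: 5251 = 43·122 + 5
47: 5251 = 47·111 + 34
53: 5251 = 53·99 + 4
59: 5251 = 59·89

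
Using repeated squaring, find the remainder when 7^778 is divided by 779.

292

7^1 ≡ 7 (mod 779)
7^2 ≡ 7^2 = 49 ≡ 49 (mod 779)
7^4 ≡ 49^2 = 2401 ≡ 64 (mod 779)
7^8 ≡ 64^2 = 4096 ≡ 201 (mod 779)
7^16 ≡ 201^2 = 40401 ≡ 672 (mod 779)
7^32 ≡ 672^2 = 451584 ≡ 543 (mod 779)
7^64 ≡ 543^2 = 294849 ≡ 387 (mod 779)
7^128 ≡ 387^2 = 149769 ≡ 201 (mod 779)
7^256 ≡ 201^2 = 40401 ≡ 672 (mod 779)
7^512 ≡ 672^2 = 451584 ≡ 543 (mod 779)
778 = 512 + 256 + 8 + 2 in binary powers of 2.
So 7^778 ≡ 543 · 672 · 201 · 49 ≡ 292 (mod 779).
Since 292 ≠ 1, base 7 is a Fermat witness: 779 is composite.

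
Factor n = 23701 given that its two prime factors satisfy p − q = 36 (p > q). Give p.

173

Since p = q + 36, we have 23701 = q(q + 36), so q² + 36q − 23701 = 0.
Discriminant: 36² + 4·23701 = 1296 + 94804 = 96100; √96100 = 310.
q = (−36 + 310)/2 = 137, and p = q + 36 = 173.
Check: 137 · 173 = 23701.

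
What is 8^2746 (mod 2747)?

8^1 ≡ 8 (mod 2747)
8^2 ≡ 8^2 = 64 ≡ 64 (mod 2747)
8^4 ≡ 64^2 = 4096 ≡ 1349 (mod 2747)
8^8 ≡ 1349^2 = 1819801 ≡ 1287 (mod 2747)
8^16 ≡ 1287^2 = 1656369 ≡ 2675 (mod 2747)
8^32 ≡ 2675^2 = 7155625 ≡ 2437 (mod 2747)
8^64 ≡ 2437^2 = 5938969 ≡ 2702 (mod 2747)
8^128 ≡ 2702^2 = 7300804 ≡ 2025 (mod 2747)
8^256 ≡ 2025^2 = 4100625 ≡ 2101 (mod 2747)
8^512 ≡ 2101^2 = 4414201 ≡ 2519 (mod 2747)
8^1024 ≡ 2519^2 = 6345361 ≡ 2538 (mod 2747)
8^2048 ≡ 2538^2 = 6441444 ≡ 2476 (mod 2747)
2746 = 2048 + 512 + 128 + 32 + 16 + 8 + 2 in binary powers of 2.
So 8^2746 ≡ 2476 · 2519 · 2025 · 2437 · 2675 · 1287 · 64 ≡ 1958 (mod 2747).
Since 1958 ≠ 1, base 8 is a Fermat witness: 2747 is composite.

1958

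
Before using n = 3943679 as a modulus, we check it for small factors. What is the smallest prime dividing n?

3943679 is odd.
Digit sum 41, not divisible by 3.
Ends in 9: not divisible by 5.
7: 3943679 = 7·563382 + 5
11: 3943679 = 11·358516 + 3
13: 3943679 = 13·303359 + 12
17: 3943679 = 17·231981 + 2
19: 3943679 = 19·207562 + 1
23: 3943679 = 23·171464 + 7
29: 3943679 = 29·135988 + 27
31: 3943679 = 31·127215 + 14
37: 3943679 = 37·106585 + 34
41: 3943679 = 41·96187 + 12
43: 3943679 = 43·91713 + 20
47: 3943679 = 47·83908 + 3
53: 3943679 = 53·74409 + 2
59: 3943679 = 59·66842 + 1
61: 3943679 = 61·64650 + 29
67: 3943679 = 67·58860 + 59
71: 3943679 = 71·55544 + 55
73: 3943679 = 73·54023

73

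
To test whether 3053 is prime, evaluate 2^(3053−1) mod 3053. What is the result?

2968

2^1 ≡ 2 (mod 3053)
2^2 ≡ 2^2 = 4 ≡ 4 (mod 3053)
2^4 ≡ 4^2 = 16 ≡ 16 (mod 3053)
2^8 ≡ 16^2 = 256 ≡ 256 (mod 3053)
2^16 ≡ 256^2 = 65536 ≡ 1423 (mod 3053)
2^32 ≡ 1423^2 = 2024929 ≡ 790 (mod 3053)
2^64 ≡ 790^2 = 624100 ≡ 1288 (mod 3053)
2^128 ≡ 1288^2 = 1658944 ≡ 1165 (mod 3053)
2^256 ≡ 1165^2 = 1357225 ≡ 1693 (mod 3053)
2^512 ≡ 1693^2 = 2866249 ≡ 2535 (mod 3053)
2^1024 ≡ 2535^2 = 6426225 ≡ 2713 (mod 3053)
2^2048 ≡ 2713^2 = 7360369 ≡ 2639 (mod 3053)
3052 = 2048 + 512 + 256 + 128 + 64 + 32 + 8 + 4 in binary powers of 2.
So 2^3052 ≡ 2639 · 2535 · 1693 · 1165 · 1288 · 790 · 256 · 16 ≡ 2968 (mod 3053).
Since 2968 ≠ 1, base 2 is a Fermat witness: 3053 is composite.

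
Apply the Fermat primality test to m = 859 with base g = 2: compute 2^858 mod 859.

1

2^1 ≡ 2 (mod 859)
2^2 ≡ 2^2 = 4 ≡ 4 (mod 859)
2^4 ≡ 4^2 = 16 ≡ 16 (mod 859)
2^8 ≡ 16^2 = 256 ≡ 256 (mod 859)
2^16 ≡ 256^2 = 65536 ≡ 252 (mod 859)
2^32 ≡ 252^2 = 63504 ≡ 797 (mod 859)
2^64 ≡ 797^2 = 635209 ≡ 408 (mod 859)
2^128 ≡ 408^2 = 166464 ≡ 677 (mod 859)
2^256 ≡ 677^2 = 458329 ≡ 482 (mod 859)
2^512 ≡ 482^2 = 232324 ≡ 394 (mod 859)
858 = 512 + 256 + 64 + 16 + 8 + 2 in binary powers of 2.
So 2^858 ≡ 394 · 482 · 408 · 252 · 256 · 4 ≡ 1 (mod 859).
Since the result is 1, base 2 gives no evidence that 859 is composite.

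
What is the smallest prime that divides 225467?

11

225467 is odd.
Digit sum 26, not divisible by 3.
Ends in 7: not divisible by 5.
7: 225467 = 7·32209 + 4
11: 225467 = 11·20497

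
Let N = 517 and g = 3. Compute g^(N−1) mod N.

487

3^1 ≡ 3 (mod 517)
3^2 ≡ 3^2 = 9 ≡ 9 (mod 517)
3^4 ≡ 9^2 = 81 ≡ 81 (mod 517)
3^8 ≡ 81^2 = 6561 ≡ 357 (mod 517)
3^16 ≡ 357^2 = 127449 ≡ 267 (mod 517)
3^32 ≡ 267^2 = 71289 ≡ 460 (mod 517)
3^64 ≡ 460^2 = 211600 ≡ 147 (mod 517)
3^128 ≡ 147^2 = 21609 ≡ 412 (mod 517)
3^256 ≡ 412^2 = 169744 ≡ 168 (mod 517)
3^512 ≡ 168^2 = 28224 ≡ 306 (mod 517)
516 = 512 + 4 in binary powers of 2.
So 3^516 ≡ 306 · 81 ≡ 487 (mod 517).
Since 487 ≠ 1, base 3 is a Fermat witness: 517 is composite.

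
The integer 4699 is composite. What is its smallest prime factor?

37

4699 is odd.
Digit sum 28, not divisible by 3.
Ends in 9: not divisible by 5.
7: 4699 = 7·671 + 2
11: 4699 = 11·427 + 2
13: 4699 = 13·361 + 6
17: 4699 = 17·276 + 7
19: 4699 = 19·247 + 6
23: 4699 = 23·204 + 7
29: 4699 = 29·162 + 1
31: 4699 = 31·151 + 18
37: 4699 = 37·127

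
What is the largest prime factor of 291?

97

291 = 3 · 97
97 is prime.
So 291 = 3 · 97; the largest prime factor is 97.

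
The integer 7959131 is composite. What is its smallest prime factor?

7959131 is odd.
Digit sum 35, not divisible by 3.
Ends in 1: not divisible by 5.
7: 7959131 = 7·1137018 + 5
11: 7959131 = 11·723557 + 4
13: 7959131 = 13·612240 + 11
17: 7959131 = 17·468184 + 3
19: 7959131 = 19·418901 + 12
23: 7959131 = 23·346049 + 4
29: 7959131 = 29·274452 + 23
31: 7959131 = 31·256746 + 5
37: 7959131 = 37·215111 + 24
41: 7959131 = 41·194125 + 6
43: 7959131 = 43·185096 + 3
47: 7959131 = 47·169343 + 10
53: 7959131 = 53·150172 + 15
59: 7959131 = 59·134900 + 31
61: 7959131 = 61·130477 + 34
67: 7959131 = 67·118793

67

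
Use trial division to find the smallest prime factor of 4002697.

37

4002697 is odd.
Digit sum 28, not divisible by 3.
Ends in 7: not divisible by 5.
7: 4002697 = 7·571813 + 6
11: 4002697 = 11·363881 + 6
13: 4002697 = 13·307899 + 10
17: 4002697 = 17·235452 + 13
19: 4002697 = 19·210668 + 5
23: 4002697 = 23·174030 + 7
29: 4002697 = 29·138024 + 1
31: 4002697 = 31·129119 + 8
37: 4002697 = 37·108181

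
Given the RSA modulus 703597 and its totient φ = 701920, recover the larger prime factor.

857

φ(n) = (p−1)(q−1) = n − (p+q) + 1, so p + q = 703597 − 701920 + 1 = 1678.
p and q are the roots of t² − 1678t + 703597 = 0.
Discriminant: 1678² − 4·703597 = 2815684 − 2814388 = 1296; √1296 = 36.
q = (1678 − 36)/2 = 821, p = (1678 + 36)/2 = 857.
Check: 821 · 857 = 703597.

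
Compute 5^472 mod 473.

5^1 ≡ 5 (mod 473)
5^2 ≡ 5^2 = 25 ≡ 25 (mod 473)
5^4 ≡ 25^2 = 625 ≡ 152 (mod 473)
5^8 ≡ 152^2 = 23104 ≡ 400 (mod 473)
5^16 ≡ 400^2 = 160000 ≡ 126 (mod 473)
5^32 ≡ 126^2 = 15876 ≡ 267 (mod 473)
5^64 ≡ 267^2 = 71289 ≡ 339 (mod 473)
5^128 ≡ 339^2 = 114921 ≡ 455 (mod 473)
5^256 ≡ 455^2 = 207025 ≡ 324 (mod 473)
472 = 256 + 128 + 64 + 16 + 8 in binary powers of 2.
So 5^472 ≡ 324 · 455 · 339 · 126 · 400 ≡ 454 (mod 473).
Since 454 ≠ 1, base 5 is a Fermat witness: 473 is composite.

454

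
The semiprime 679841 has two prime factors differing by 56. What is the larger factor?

853

Since p = q + 56, we have 679841 = q(q + 56), so q² + 56q − 679841 = 0.
Discriminant: 56² + 4·679841 = 3136 + 2719364 = 2722500; √2722500 = 1650.
q = (−56 + 1650)/2 = 797, and p = q + 56 = 853.
Check: 797 · 853 = 679841.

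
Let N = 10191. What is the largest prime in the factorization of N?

79

10191 = 3 · 3397
3397 = 43 · 79
79 is prime.
So 10191 = 3 · 43 · 79; the largest prime factor is 79.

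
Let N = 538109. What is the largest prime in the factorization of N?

71

538109 = 11 · 48919
48919 = 13 · 3763
3763 = 53 · 71
71 is prime.
So 538109 = 11 · 13 · 53 · 71; the largest prime factor is 71.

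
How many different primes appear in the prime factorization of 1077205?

5

1077205 = 5 · 215441
215441 = 17 · 12673
12673 = 19 · 667
667 = 23 · 29
1077205 = 5 · 17 · 19 · 23 · 29, which has 5 distinct prime factors.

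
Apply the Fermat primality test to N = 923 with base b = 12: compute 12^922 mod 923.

12^1 ≡ 12 (mod 923)
12^2 ≡ 12^2 = 144 ≡ 144 (mod 923)
12^4 ≡ 144^2 = 20736 ≡ 430 (mod 923)
12^8 ≡ 430^2 = 184900 ≡ 300 (mod 923)
12^16 ≡ 300^2 = 90000 ≡ 469 (mod 923)
12^32 ≡ 469^2 = 219961 ≡ 287 (mod 923)
12^64 ≡ 287^2 = 82369 ≡ 222 (mod 923)
12^128 ≡ 222^2 = 49284 ≡ 365 (mod 923)
12^256 ≡ 365^2 = 133225 ≡ 313 (mod 923)
12^512 ≡ 313^2 = 97969 ≡ 131 (mod 923)
922 = 512 + 256 + 128 + 16 + 8 + 2 in binary powers of 2.
So 12^922 ≡ 131 · 313 · 365 · 469 · 300 · 144 ≡ 703 (mod 923).
Since 703 ≠ 1, base 12 is a Fermat witness: 923 is composite.

703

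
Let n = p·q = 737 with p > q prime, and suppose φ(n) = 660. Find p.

φ(n) = (p−1)(q−1) = n − (p+q) + 1, so p + q = 737 − 660 + 1 = 78.
p and q are the roots of t² − 78t + 737 = 0.
Discriminant: 78² − 4·737 = 6084 − 2948 = 3136; √3136 = 56.
q = (78 − 56)/2 = 11, p = (78 + 56)/2 = 67.
Check: 11 · 67 = 737.

67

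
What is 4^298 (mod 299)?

165

4^1 ≡ 4 (mod 299)
4^2 ≡ 4^2 = 16 ≡ 16 (mod 299)
4^4 ≡ 16^2 = 256 ≡ 256 (mod 299)
4^8 ≡ 256^2 = 65536 ≡ 55 (mod 299)
4^16 ≡ 55^2 = 3025 ≡ 35 (mod 299)
4^32 ≡ 35^2 = 1225 ≡ 29 (mod 299)
4^64 ≡ 29^2 = 841 ≡ 243 (mod 299)
4^128 ≡ 243^2 = 59049 ≡ 146 (mod 299)
4^256 ≡ 146^2 = 21316 ≡ 87 (mod 299)
298 = 256 + 32 + 8 + 2 in binary powers of 2.
So 4^298 ≡ 87 · 29 · 55 · 16 ≡ 165 (mod 299).
Since 165 ≠ 1, base 4 is a Fermat witness: 299 is composite.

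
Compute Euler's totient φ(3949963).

3875040

Factor: 3949963 = 139 · 157 · 181.
φ(3949963) = (139−1) · (157−1) · (181−1) = 138 · 156 · 180 = 3875040.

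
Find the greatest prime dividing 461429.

97

461429 = 67 · 6887
6887 = 71 · 97
97 is prime.
So 461429 = 67 · 71 · 97; the largest prime factor is 97.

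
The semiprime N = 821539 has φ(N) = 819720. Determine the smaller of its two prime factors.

φ(n) = (p−1)(q−1) = n − (p+q) + 1, so p + q = 821539 − 819720 + 1 = 1820.
p and q are the roots of t² − 1820t + 821539 = 0.
Discriminant: 1820² − 4·821539 = 3312400 − 3286156 = 26244; √26244 = 162.
q = (1820 − 162)/2 = 829, p = (1820 + 162)/2 = 991.
Check: 829 · 991 = 821539.

829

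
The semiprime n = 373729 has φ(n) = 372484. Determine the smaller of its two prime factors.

503

φ(n) = (p−1)(q−1) = n − (p+q) + 1, so p + q = 373729 − 372484 + 1 = 1246.
p and q are the roots of t² − 1246t + 373729 = 0.
Discriminant: 1246² − 4·373729 = 1552516 − 1494916 = 57600; √57600 = 240.
q = (1246 − 240)/2 = 503, p = (1246 + 240)/2 = 743.
Check: 503 · 743 = 373729.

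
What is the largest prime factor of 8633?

8633 = 89 · 97
97 is prime.
So 8633 = 89 · 97; the largest prime factor is 97.

97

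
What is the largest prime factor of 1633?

71

1633 = 23 · 71
71 is prime.
So 1633 = 23 · 71; the largest prime factor is 71.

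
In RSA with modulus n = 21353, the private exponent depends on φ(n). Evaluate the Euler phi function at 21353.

Factor: 21353 = 131 · 163.
φ(21353) = (131−1) · (163−1) = 130 · 162 = 21060.

21060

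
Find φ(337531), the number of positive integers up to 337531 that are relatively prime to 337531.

Factor: 337531 = 29 · 103 · 113.
φ(337531) = (29−1) · (103−1) · (113−1) = 28 · 102 · 112 = 319872.

319872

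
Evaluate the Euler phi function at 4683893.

Factor: 4683893 = 137 · 179 · 191.
φ(4683893) = (137−1) · (179−1) · (191−1) = 136 · 178 · 190 = 4599520.

4599520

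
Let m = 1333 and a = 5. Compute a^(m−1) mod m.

5^1 ≡ 5 (mod 1333)
5^2 ≡ 5^2 = 25 ≡ 25 (mod 1333)
5^4 ≡ 25^2 = 625 ≡ 625 (mod 1333)
5^8 ≡ 625^2 = 390625 ≡ 56 (mod 1333)
5^16 ≡ 56^2 = 3136 ≡ 470 (mod 1333)
5^32 ≡ 470^2 = 220900 ≡ 955 (mod 1333)
5^64 ≡ 955^2 = 912025 ≡ 253 (mod 1333)
5^128 ≡ 253^2 = 64009 ≡ 25 (mod 1333)
5^256 ≡ 25^2 = 625 ≡ 625 (mod 1333)
5^512 ≡ 625^2 = 390625 ≡ 56 (mod 1333)
5^1024 ≡ 56^2 = 3136 ≡ 470 (mod 1333)
1332 = 1024 + 256 + 32 + 16 + 4 in binary powers of 2.
So 5^1332 ≡ 470 · 625 · 955 · 470 · 625 ≡ 838 (mod 1333).
Since 838 ≠ 1, base 5 is a Fermat witness: 1333 is composite.

838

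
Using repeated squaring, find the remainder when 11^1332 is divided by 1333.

78

11^1 ≡ 11 (mod 1333)
11^2 ≡ 11^2 = 121 ≡ 121 (mod 1333)
11^4 ≡ 121^2 = 14641 ≡ 1311 (mod 1333)
11^8 ≡ 1311^2 = 1718721 ≡ 484 (mod 1333)
11^16 ≡ 484^2 = 234256 ≡ 981 (mod 1333)
11^32 ≡ 981^2 = 962361 ≡ 1268 (mod 1333)
11^64 ≡ 1268^2 = 1607824 ≡ 226 (mod 1333)
11^128 ≡ 226^2 = 51076 ≡ 422 (mod 1333)
11^256 ≡ 422^2 = 178084 ≡ 795 (mod 1333)
11^512 ≡ 795^2 = 632025 ≡ 183 (mod 1333)
11^1024 ≡ 183^2 = 33489 ≡ 164 (mod 1333)
1332 = 1024 + 256 + 32 + 16 + 4 in binary powers of 2.
So 11^1332 ≡ 164 · 795 · 1268 · 981 · 1311 ≡ 78 (mod 1333).
Since 78 ≠ 1, base 11 is a Fermat witness: 1333 is composite.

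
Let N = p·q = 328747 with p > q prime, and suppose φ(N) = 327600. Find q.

φ(n) = (p−1)(q−1) = n − (p+q) + 1, so p + q = 328747 − 327600 + 1 = 1148.
p and q are the roots of t² − 1148t + 328747 = 0.
Discriminant: 1148² − 4·328747 = 1317904 − 1314988 = 2916; √2916 = 54.
q = (1148 − 54)/2 = 547, p = (1148 + 54)/2 = 601.
Check: 547 · 601 = 328747.

547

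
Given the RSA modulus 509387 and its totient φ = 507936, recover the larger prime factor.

859

φ(n) = (p−1)(q−1) = n − (p+q) + 1, so p + q = 509387 − 507936 + 1 = 1452.
p and q are the roots of t² − 1452t + 509387 = 0.
Discriminant: 1452² − 4·509387 = 2108304 − 2037548 = 70756; √70756 = 266.
q = (1452 − 266)/2 = 593, p = (1452 + 266)/2 = 859.
Check: 593 · 859 = 509387.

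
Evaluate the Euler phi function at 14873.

Factor: 14873 = 107 · 139.
φ(14873) = (107−1) · (139−1) = 106 · 138 = 14628.

14628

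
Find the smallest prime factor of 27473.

83

27473 is odd.
Digit sum 23, not divisible by 3.
Ends in 3: not divisible by 5.
7: 27473 = 7·3924 + 5
11: 27473 = 11·2497 + 6
13: 27473 = 13·2113 + 4
17: 27473 = 17·1616 + 1
19: 27473 = 19·1445 + 18
23: 27473 = 23·1194 + 11
29: 27473 = 29·947 + 10
31: 27473 = 31·886 + 7
37: 27473 = 37·742 + 19
41: 27473 = 41·670 + 3
43: 27473 = 43·638 + 39
47: 27473 = 47·584 + 25
53: 27473 = 53·518 + 19
59: 27473 = 59·465 + 38
61: 27473 = 61·450 + 23
67: 27473 = 67·410 + 3
71: 27473 = 71·386 + 67
73: 27473 = 73·376 + 25
79: 27473 = 79·347 + 60
83: 27473 = 83·331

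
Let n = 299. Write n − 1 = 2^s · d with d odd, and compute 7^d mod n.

180

299 − 1 = 298 = 2^1 · 149, so d = 149.
7^1 ≡ 7 (mod 299)
7^2 ≡ 7^2 = 49 ≡ 49 (mod 299)
7^4 ≡ 49^2 = 2401 ≡ 9 (mod 299)
7^8 ≡ 9^2 = 81 ≡ 81 (mod 299)
7^16 ≡ 81^2 = 6561 ≡ 282 (mod 299)
7^32 ≡ 282^2 = 79524 ≡ 289 (mod 299)
7^64 ≡ 289^2 = 83521 ≡ 100 (mod 299)
7^128 ≡ 100^2 = 10000 ≡ 133 (mod 299)
149 = 128 + 16 + 4 + 1 in binary powers of 2.
So 7^149 ≡ 133 · 282 · 9 · 7 ≡ 180 (mod 299).
Squaring chain: 180; never reaches −1, so base 7 is a Miller–Rabin witness that 299 is composite.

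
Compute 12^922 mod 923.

12^1 ≡ 12 (mod 923)
12^2 ≡ 12^2 = 144 ≡ 144 (mod 923)
12^4 ≡ 144^2 = 20736 ≡ 430 (mod 923)
12^8 ≡ 430^2 = 184900 ≡ 300 (mod 923)
12^16 ≡ 300^2 = 90000 ≡ 469 (mod 923)
12^32 ≡ 469^2 = 219961 ≡ 287 (mod 923)
12^64 ≡ 287^2 = 82369 ≡ 222 (mod 923)
12^128 ≡ 222^2 = 49284 ≡ 365 (mod 923)
12^256 ≡ 365^2 = 133225 ≡ 313 (mod 923)
12^512 ≡ 313^2 = 97969 ≡ 131 (mod 923)
922 = 512 + 256 + 128 + 16 + 8 + 2 in binary powers of 2.
So 12^922 ≡ 131 · 313 · 365 · 469 · 300 · 144 ≡ 703 (mod 923).
Since 703 ≠ 1, base 12 is a Fermat witness: 923 is composite.

703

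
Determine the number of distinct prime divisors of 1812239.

5

1812239 = 11 · 164749
164749 = 13 · 12673
12673 = 19 · 667
667 = 23 · 29
1812239 = 11 · 13 · 19 · 23 · 29, which has 5 distinct prime factors.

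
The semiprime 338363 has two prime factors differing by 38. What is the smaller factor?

Since p = q + 38, we have 338363 = q(q + 38), so q² + 38q − 338363 = 0.
Discriminant: 38² + 4·338363 = 1444 + 1353452 = 1354896; √1354896 = 1164.
q = (−38 + 1164)/2 = 563, and p = q + 38 = 601.
Check: 563 · 601 = 338363.

563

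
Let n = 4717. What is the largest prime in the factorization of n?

89

4717 = 53 · 89
89 is prime.
So 4717 = 53 · 89; the largest prime factor is 89.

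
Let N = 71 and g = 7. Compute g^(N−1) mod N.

1

7^1 ≡ 7 (mod 71)
7^2 ≡ 7^2 = 49 ≡ 49 (mod 71)
7^4 ≡ 49^2 = 2401 ≡ 58 (mod 71)
7^8 ≡ 58^2 = 3364 ≡ 27 (mod 71)
7^16 ≡ 27^2 = 729 ≡ 19 (mod 71)
7^32 ≡ 19^2 = 361 ≡ 6 (mod 71)
7^64 ≡ 6^2 = 36 ≡ 36 (mod 71)
70 = 64 + 4 + 2 in binary powers of 2.
So 7^70 ≡ 36 · 58 · 49 ≡ 1 (mod 71).
Since the result is 1, base 7 gives no evidence that 71 is composite.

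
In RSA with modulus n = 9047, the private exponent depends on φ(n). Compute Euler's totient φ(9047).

8856

Factor: 9047 = 83 · 109.
φ(9047) = (83−1) · (109−1) = 82 · 108 = 8856.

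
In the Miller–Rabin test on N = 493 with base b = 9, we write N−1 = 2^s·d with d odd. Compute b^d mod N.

493 − 1 = 492 = 2^2 · 123, so d = 123.
9^1 ≡ 9 (mod 493)
9^2 ≡ 9^2 = 81 ≡ 81 (mod 493)
9^4 ≡ 81^2 = 6561 ≡ 152 (mod 493)
9^8 ≡ 152^2 = 23104 ≡ 426 (mod 493)
9^16 ≡ 426^2 = 181476 ≡ 52 (mod 493)
9^32 ≡ 52^2 = 2704 ≡ 239 (mod 493)
9^64 ≡ 239^2 = 57121 ≡ 426 (mod 493)
123 = 64 + 32 + 16 + 8 + 2 + 1 in binary powers of 2.
So 9^123 ≡ 426 · 239 · 52 · 426 · 81 · 9 ≡ 457 (mod 493).
Squaring chain: 457 → 310; never reaches −1, so base 9 is a Miller–Rabin witness that 493 is composite.

457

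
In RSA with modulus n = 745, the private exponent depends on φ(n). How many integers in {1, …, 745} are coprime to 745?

Factor: 745 = 5 · 149.
φ(745) = (5−1) · (149−1) = 4 · 148 = 592.

592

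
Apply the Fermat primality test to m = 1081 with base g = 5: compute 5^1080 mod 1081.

5^1 ≡ 5 (mod 1081)
5^2 ≡ 5^2 = 25 ≡ 25 (mod 1081)
5^4 ≡ 25^2 = 625 ≡ 625 (mod 1081)
5^8 ≡ 625^2 = 390625 ≡ 384 (mod 1081)
5^16 ≡ 384^2 = 147456 ≡ 440 (mod 1081)
5^32 ≡ 440^2 = 193600 ≡ 101 (mod 1081)
5^64 ≡ 101^2 = 10201 ≡ 472 (mod 1081)
5^128 ≡ 472^2 = 222784 ≡ 98 (mod 1081)
5^256 ≡ 98^2 = 9604 ≡ 956 (mod 1081)
5^512 ≡ 956^2 = 913936 ≡ 491 (mod 1081)
5^1024 ≡ 491^2 = 241081 ≡ 18 (mod 1081)
1080 = 1024 + 32 + 16 + 8 in binary powers of 2.
So 5^1080 ≡ 18 · 101 · 440 · 384 ≡ 968 (mod 1081).
Since 968 ≠ 1, base 5 is a Fermat witness: 1081 is composite.

968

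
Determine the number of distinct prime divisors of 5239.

2

5239 = 13^2 · 31
5239 = 13^2 · 31, which has 2 distinct prime factors.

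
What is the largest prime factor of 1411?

1411 = 17 · 83
83 is prime.
So 1411 = 17 · 83; the largest prime factor is 83.

83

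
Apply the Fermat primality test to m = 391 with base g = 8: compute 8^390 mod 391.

8^1 ≡ 8 (mod 391)
8^2 ≡ 8^2 = 64 ≡ 64 (mod 391)
8^4 ≡ 64^2 = 4096 ≡ 186 (mod 391)
8^8 ≡ 186^2 = 34596 ≡ 188 (mod 391)
8^16 ≡ 188^2 = 35344 ≡ 154 (mod 391)
8^32 ≡ 154^2 = 23716 ≡ 256 (mod 391)
8^64 ≡ 256^2 = 65536 ≡ 239 (mod 391)
8^128 ≡ 239^2 = 57121 ≡ 35 (mod 391)
8^256 ≡ 35^2 = 1225 ≡ 52 (mod 391)
390 = 256 + 128 + 4 + 2 in binary powers of 2.
So 8^390 ≡ 52 · 35 · 186 · 64 ≡ 361 (mod 391).
Since 361 ≠ 1, base 8 is a Fermat witness: 391 is composite.

361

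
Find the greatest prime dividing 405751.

97

405751 = 47 · 8633
8633 = 89 · 97
97 is prime.
So 405751 = 47 · 89 · 97; the largest prime factor is 97.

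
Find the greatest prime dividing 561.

561 = 3 · 187
187 = 11 · 17
17 is prime.
So 561 = 3 · 11 · 17; the largest prime factor is 17.

17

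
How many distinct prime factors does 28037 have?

28037 = 23^2 · 53
28037 = 23^2 · 53, which has 2 distinct prime factors.

2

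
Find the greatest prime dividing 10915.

59

10915 = 5 · 2183
2183 = 37 · 59
59 is prime.
So 10915 = 5 · 37 · 59; the largest prime factor is 59.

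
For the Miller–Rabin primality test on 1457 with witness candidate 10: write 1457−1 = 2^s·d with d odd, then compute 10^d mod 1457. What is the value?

785

1457 − 1 = 1456 = 2^4 · 91, so d = 91.
10^1 ≡ 10 (mod 1457)
10^2 ≡ 10^2 = 100 ≡ 100 (mod 1457)
10^4 ≡ 100^2 = 10000 ≡ 1258 (mod 1457)
10^8 ≡ 1258^2 = 1582564 ≡ 262 (mod 1457)
10^16 ≡ 262^2 = 68644 ≡ 165 (mod 1457)
10^32 ≡ 165^2 = 27225 ≡ 999 (mod 1457)
10^64 ≡ 999^2 = 998001 ≡ 1413 (mod 1457)
91 = 64 + 16 + 8 + 2 + 1 in binary powers of 2.
So 10^91 ≡ 1413 · 165 · 262 · 100 · 10 ≡ 785 (mod 1457).
Squaring chain: 785 → 1371 → 111 → 665; never reaches −1, so base 10 is a Miller–Rabin witness that 1457 is composite.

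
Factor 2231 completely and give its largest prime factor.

97

2231 = 23 · 97
97 is prime.
So 2231 = 23 · 97; the largest prime factor is 97.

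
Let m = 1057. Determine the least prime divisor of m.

7

1057 is odd.
Digit sum 13, not divisible by 3.
Ends in 7: not divisible by 5.
7: 1057 = 7·151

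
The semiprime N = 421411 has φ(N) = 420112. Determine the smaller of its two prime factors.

617

φ(n) = (p−1)(q−1) = n − (p+q) + 1, so p + q = 421411 − 420112 + 1 = 1300.
p and q are the roots of t² − 1300t + 421411 = 0.
Discriminant: 1300² − 4·421411 = 1690000 − 1685644 = 4356; √4356 = 66.
q = (1300 − 66)/2 = 617, p = (1300 + 66)/2 = 683.
Check: 617 · 683 = 421411.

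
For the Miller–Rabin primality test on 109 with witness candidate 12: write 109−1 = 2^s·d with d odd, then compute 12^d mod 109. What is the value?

108

109 − 1 = 108 = 2^2 · 27, so d = 27.
12^1 ≡ 12 (mod 109)
12^2 ≡ 12^2 = 144 ≡ 35 (mod 109)
12^4 ≡ 35^2 = 1225 ≡ 26 (mod 109)
12^8 ≡ 26^2 = 676 ≡ 22 (mod 109)
12^16 ≡ 22^2 = 484 ≡ 48 (mod 109)
27 = 16 + 8 + 2 + 1 in binary powers of 2.
So 12^27 ≡ 48 · 22 · 35 · 12 ≡ 108 (mod 109).
Since 12^d ≡ 108 (mod 109), base 12 does not prove 109 composite.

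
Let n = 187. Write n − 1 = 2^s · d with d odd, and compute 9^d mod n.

187 − 1 = 186 = 2^1 · 93, so d = 93.
9^1 ≡ 9 (mod 187)
9^2 ≡ 9^2 = 81 ≡ 81 (mod 187)
9^4 ≡ 81^2 = 6561 ≡ 16 (mod 187)
9^8 ≡ 16^2 = 256 ≡ 69 (mod 187)
9^16 ≡ 69^2 = 4761 ≡ 86 (mod 187)
9^32 ≡ 86^2 = 7396 ≡ 103 (mod 187)
9^64 ≡ 103^2 = 10609 ≡ 137 (mod 187)
93 = 64 + 16 + 8 + 4 + 1 in binary powers of 2.
So 9^93 ≡ 137 · 86 · 69 · 16 · 9 ≡ 25 (mod 187).
Squaring chain: 25; never reaches −1, so base 9 is a Miller–Rabin witness that 187 is composite.

25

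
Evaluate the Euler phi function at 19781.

Factor: 19781 = 131 · 151.
φ(19781) = (131−1) · (151−1) = 130 · 150 = 19500.

19500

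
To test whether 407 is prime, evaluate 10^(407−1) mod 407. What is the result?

232

10^1 ≡ 10 (mod 407)
10^2 ≡ 10^2 = 100 ≡ 100 (mod 407)
10^4 ≡ 100^2 = 10000 ≡ 232 (mod 407)
10^8 ≡ 232^2 = 53824 ≡ 100 (mod 407)
10^16 ≡ 100^2 = 10000 ≡ 232 (mod 407)
10^32 ≡ 232^2 = 53824 ≡ 100 (mod 407)
10^64 ≡ 100^2 = 10000 ≡ 232 (mod 407)
10^128 ≡ 232^2 = 53824 ≡ 100 (mod 407)
10^256 ≡ 100^2 = 10000 ≡ 232 (mod 407)
406 = 256 + 128 + 16 + 4 + 2 in binary powers of 2.
So 10^406 ≡ 232 · 100 · 232 · 232 · 100 ≡ 232 (mod 407).
Since 232 ≠ 1, base 10 is a Fermat witness: 407 is composite.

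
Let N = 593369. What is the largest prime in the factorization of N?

593369 = 7 · 84767
84767 = 29 · 2923
2923 = 37 · 79
79 is prime.
So 593369 = 7 · 29 · 37 · 79; the largest prime factor is 79.

79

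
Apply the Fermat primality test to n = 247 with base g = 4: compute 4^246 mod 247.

4^1 ≡ 4 (mod 247)
4^2 ≡ 4^2 = 16 ≡ 16 (mod 247)
4^4 ≡ 16^2 = 256 ≡ 9 (mod 247)
4^8 ≡ 9^2 = 81 ≡ 81 (mod 247)
4^16 ≡ 81^2 = 6561 ≡ 139 (mod 247)
4^32 ≡ 139^2 = 19321 ≡ 55 (mod 247)
4^64 ≡ 55^2 = 3025 ≡ 61 (mod 247)
4^128 ≡ 61^2 = 3721 ≡ 16 (mod 247)
246 = 128 + 64 + 32 + 16 + 4 + 2 in binary powers of 2.
So 4^246 ≡ 16 · 61 · 55 · 139 · 9 · 16 ≡ 235 (mod 247).
Since 235 ≠ 1, base 4 is a Fermat witness: 247 is composite.

235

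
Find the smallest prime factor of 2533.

17

2533 is odd.
Digit sum 13, not divisible by 3.
Ends in 3: not divisible by 5.
7: 2533 = 7·361 + 6
11: 2533 = 11·230 + 3
13: 2533 = 13·194 + 11
17: 2533 = 17·149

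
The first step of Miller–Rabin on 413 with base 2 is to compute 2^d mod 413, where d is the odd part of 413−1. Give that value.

413 − 1 = 412 = 2^2 · 103, so d = 103.
2^1 ≡ 2 (mod 413)
2^2 ≡ 2^2 = 4 ≡ 4 (mod 413)
2^4 ≡ 4^2 = 16 ≡ 16 (mod 413)
2^8 ≡ 16^2 = 256 ≡ 256 (mod 413)
2^16 ≡ 256^2 = 65536 ≡ 282 (mod 413)
2^32 ≡ 282^2 = 79524 ≡ 228 (mod 413)
2^64 ≡ 228^2 = 51984 ≡ 359 (mod 413)
103 = 64 + 32 + 4 + 2 + 1 in binary powers of 2.
So 2^103 ≡ 359 · 228 · 16 · 4 · 2 ≡ 72 (mod 413).
Squaring chain: 72 → 228; never reaches −1, so base 2 is a Miller–Rabin witness that 413 is composite.

72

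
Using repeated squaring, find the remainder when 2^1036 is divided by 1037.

815

2^1 ≡ 2 (mod 1037)
2^2 ≡ 2^2 = 4 ≡ 4 (mod 1037)
2^4 ≡ 4^2 = 16 ≡ 16 (mod 1037)
2^8 ≡ 16^2 = 256 ≡ 256 (mod 1037)
2^16 ≡ 256^2 = 65536 ≡ 205 (mod 1037)
2^32 ≡ 205^2 = 42025 ≡ 545 (mod 1037)
2^64 ≡ 545^2 = 297025 ≡ 443 (mod 1037)
2^128 ≡ 443^2 = 196249 ≡ 256 (mod 1037)
2^256 ≡ 256^2 = 65536 ≡ 205 (mod 1037)
2^512 ≡ 205^2 = 42025 ≡ 545 (mod 1037)
2^1024 ≡ 545^2 = 297025 ≡ 443 (mod 1037)
1036 = 1024 + 8 + 4 in binary powers of 2.
So 2^1036 ≡ 443 · 256 · 16 ≡ 815 (mod 1037).
Since 815 ≠ 1, base 2 is a Fermat witness: 1037 is composite.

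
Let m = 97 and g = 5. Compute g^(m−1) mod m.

5^1 ≡ 5 (mod 97)
5^2 ≡ 5^2 = 25 ≡ 25 (mod 97)
5^4 ≡ 25^2 = 625 ≡ 43 (mod 97)
5^8 ≡ 43^2 = 1849 ≡ 6 (mod 97)
5^16 ≡ 6^2 = 36 ≡ 36 (mod 97)
5^32 ≡ 36^2 = 1296 ≡ 35 (mod 97)
5^64 ≡ 35^2 = 1225 ≡ 61 (mod 97)
96 = 64 + 32 in binary powers of 2.
So 5^96 ≡ 61 · 35 ≡ 1 (mod 97).
Since the result is 1, base 5 gives no evidence that 97 is composite.

1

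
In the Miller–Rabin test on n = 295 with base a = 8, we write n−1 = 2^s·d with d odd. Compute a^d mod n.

295 − 1 = 294 = 2^1 · 147, so d = 147.
8^1 ≡ 8 (mod 295)
8^2 ≡ 8^2 = 64 ≡ 64 (mod 295)
8^4 ≡ 64^2 = 4096 ≡ 261 (mod 295)
8^8 ≡ 261^2 = 68121 ≡ 271 (mod 295)
8^16 ≡ 271^2 = 73441 ≡ 281 (mod 295)
8^32 ≡ 281^2 = 78961 ≡ 196 (mod 295)
8^64 ≡ 196^2 = 38416 ≡ 66 (mod 295)
8^128 ≡ 66^2 = 4356 ≡ 226 (mod 295)
147 = 128 + 16 + 2 + 1 in binary powers of 2.
So 8^147 ≡ 226 · 281 · 64 · 8 ≡ 172 (mod 295).
Squaring chain: 172; never reaches −1, so base 8 is a Miller–Rabin witness that 295 is composite.

172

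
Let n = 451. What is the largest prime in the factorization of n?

41

451 = 11 · 41
41 is prime.
So 451 = 11 · 41; the largest prime factor is 41.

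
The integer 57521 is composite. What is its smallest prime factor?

97

57521 is odd.
Digit sum 20, not divisible by 3.
Ends in 1: not divisible by 5.
7: 57521 = 7·8217 + 2
11: 57521 = 11·5229 + 2
13: 57521 = 13·4424 + 9
17: 57521 = 17·3383 + 10
19: 57521 = 19·3027 + 8
23: 57521 = 23·2500 + 21
29: 57521 = 29·1983 + 14
31: 57521 = 31·1855 + 16
37: 57521 = 37·1554 + 23
41: 57521 = 41·1402 + 39
43: 57521 = 43·1337 + 30
47: 57521 = 47·1223 + 40
53: 57521 = 53·1085 + 16
59: 57521 = 59·974 + 55
61: 57521 = 61·942 + 59
67: 57521 = 67·858 + 35
71: 57521 = 71·810 + 11
73: 57521 = 73·787 + 70
79: 57521 = 79·728 + 9
83: 57521 = 83·693 + 2
89: 57521 = 89·646 + 27
97: 57521 = 97·593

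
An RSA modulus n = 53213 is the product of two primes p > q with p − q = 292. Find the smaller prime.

Since p = q + 292, we have 53213 = q(q + 292), so q² + 292q − 53213 = 0.
Discriminant: 292² + 4·53213 = 85264 + 212852 = 298116; √298116 = 546.
q = (−292 + 546)/2 = 127, and p = q + 292 = 419.
Check: 127 · 419 = 53213.

127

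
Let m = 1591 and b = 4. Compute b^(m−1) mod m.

4^1 ≡ 4 (mod 1591)
4^2 ≡ 4^2 = 16 ≡ 16 (mod 1591)
4^4 ≡ 16^2 = 256 ≡ 256 (mod 1591)
4^8 ≡ 256^2 = 65536 ≡ 305 (mod 1591)
4^16 ≡ 305^2 = 93025 ≡ 747 (mod 1591)
4^32 ≡ 747^2 = 558009 ≡ 1159 (mod 1591)
4^64 ≡ 1159^2 = 1343281 ≡ 477 (mod 1591)
4^128 ≡ 477^2 = 227529 ≡ 16 (mod 1591)
4^256 ≡ 16^2 = 256 ≡ 256 (mod 1591)
4^512 ≡ 256^2 = 65536 ≡ 305 (mod 1591)
4^1024 ≡ 305^2 = 93025 ≡ 747 (mod 1591)
1590 = 1024 + 512 + 32 + 16 + 4 + 2 in binary powers of 2.
So 4^1590 ≡ 747 · 305 · 1159 · 747 · 256 · 16 ≡ 692 (mod 1591).
Since 692 ≠ 1, base 4 is a Fermat witness: 1591 is composite.

692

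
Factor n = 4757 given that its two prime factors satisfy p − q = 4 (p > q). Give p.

Since p = q + 4, we have 4757 = q(q + 4), so q² + 4q − 4757 = 0.
Discriminant: 4² + 4·4757 = 16 + 19028 = 19044; √19044 = 138.
q = (−4 + 138)/2 = 67, and p = q + 4 = 71.
Check: 67 · 71 = 4757.

71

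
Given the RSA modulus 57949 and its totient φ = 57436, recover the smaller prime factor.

167

φ(n) = (p−1)(q−1) = n − (p+q) + 1, so p + q = 57949 − 57436 + 1 = 514.
p and q are the roots of t² − 514t + 57949 = 0.
Discriminant: 514² − 4·57949 = 264196 − 231796 = 32400; √32400 = 180.
q = (514 − 180)/2 = 167, p = (514 + 180)/2 = 347.
Check: 167 · 347 = 57949.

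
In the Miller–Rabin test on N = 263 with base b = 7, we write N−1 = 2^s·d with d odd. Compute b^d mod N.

263 − 1 = 262 = 2^1 · 131, so d = 131.
7^1 ≡ 7 (mod 263)
7^2 ≡ 7^2 = 49 ≡ 49 (mod 263)
7^4 ≡ 49^2 = 2401 ≡ 34 (mod 263)
7^8 ≡ 34^2 = 1156 ≡ 104 (mod 263)
7^16 ≡ 104^2 = 10816 ≡ 33 (mod 263)
7^32 ≡ 33^2 = 1089 ≡ 37 (mod 263)
7^64 ≡ 37^2 = 1369 ≡ 54 (mod 263)
7^128 ≡ 54^2 = 2916 ≡ 23 (mod 263)
131 = 128 + 2 + 1 in binary powers of 2.
So 7^131 ≡ 23 · 49 · 7 ≡ 262 (mod 263).
Since 7^d ≡ 262 (mod 263), base 7 does not prove 263 composite.

262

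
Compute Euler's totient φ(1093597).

1061424

Factor: 1093597 = 79 · 109 · 127.
φ(1093597) = (79−1) · (109−1) · (127−1) = 78 · 108 · 126 = 1061424.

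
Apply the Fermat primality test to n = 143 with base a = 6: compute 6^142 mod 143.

6^1 ≡ 6 (mod 143)
6^2 ≡ 6^2 = 36 ≡ 36 (mod 143)
6^4 ≡ 36^2 = 1296 ≡ 9 (mod 143)
6^8 ≡ 9^2 = 81 ≡ 81 (mod 143)
6^16 ≡ 81^2 = 6561 ≡ 126 (mod 143)
6^32 ≡ 126^2 = 15876 ≡ 3 (mod 143)
6^64 ≡ 3^2 = 9 ≡ 9 (mod 143)
6^128 ≡ 9^2 = 81 ≡ 81 (mod 143)
142 = 128 + 8 + 4 + 2 in binary powers of 2.
So 6^142 ≡ 81 · 81 · 9 · 36 ≡ 69 (mod 143).
Since 69 ≠ 1, base 6 is a Fermat witness: 143 is composite.

69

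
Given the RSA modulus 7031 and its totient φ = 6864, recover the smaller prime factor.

79

φ(n) = (p−1)(q−1) = n − (p+q) + 1, so p + q = 7031 − 6864 + 1 = 168.
p and q are the roots of t² − 168t + 7031 = 0.
Discriminant: 168² − 4·7031 = 28224 − 28124 = 100; √100 = 10.
q = (168 − 10)/2 = 79, p = (168 + 10)/2 = 89.
Check: 79 · 89 = 7031.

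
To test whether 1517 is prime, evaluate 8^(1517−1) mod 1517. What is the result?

8^1 ≡ 8 (mod 1517)
8^2 ≡ 8^2 = 64 ≡ 64 (mod 1517)
8^4 ≡ 64^2 = 4096 ≡ 1062 (mod 1517)
8^8 ≡ 1062^2 = 1127844 ≡ 713 (mod 1517)
8^16 ≡ 713^2 = 508369 ≡ 174 (mod 1517)
8^32 ≡ 174^2 = 30276 ≡ 1453 (mod 1517)
8^64 ≡ 1453^2 = 2111209 ≡ 1062 (mod 1517)
8^128 ≡ 1062^2 = 1127844 ≡ 713 (mod 1517)
8^256 ≡ 713^2 = 508369 ≡ 174 (mod 1517)
8^512 ≡ 174^2 = 30276 ≡ 1453 (mod 1517)
8^1024 ≡ 1453^2 = 2111209 ≡ 1062 (mod 1517)
1516 = 1024 + 256 + 128 + 64 + 32 + 8 + 4 in binary powers of 2.
So 8^1516 ≡ 1062 · 174 · 713 · 1062 · 1453 · 713 · 1062 ≡ 174 (mod 1517).
Since 174 ≠ 1, base 8 is a Fermat witness: 1517 is composite.

174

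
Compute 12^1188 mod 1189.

12^1 ≡ 12 (mod 1189)
12^2 ≡ 12^2 = 144 ≡ 144 (mod 1189)
12^4 ≡ 144^2 = 20736 ≡ 523 (mod 1189)
12^8 ≡ 523^2 = 273529 ≡ 59 (mod 1189)
12^16 ≡ 59^2 = 3481 ≡ 1103 (mod 1189)
12^32 ≡ 1103^2 = 1216609 ≡ 262 (mod 1189)
12^64 ≡ 262^2 = 68644 ≡ 871 (mod 1189)
12^128 ≡ 871^2 = 758641 ≡ 59 (mod 1189)
12^256 ≡ 59^2 = 3481 ≡ 1103 (mod 1189)
12^512 ≡ 1103^2 = 1216609 ≡ 262 (mod 1189)
12^1024 ≡ 262^2 = 68644 ≡ 871 (mod 1189)
1188 = 1024 + 128 + 32 + 4 in binary powers of 2.
So 12^1188 ≡ 871 · 59 · 262 · 523 ≡ 146 (mod 1189).
Since 146 ≠ 1, base 12 is a Fermat witness: 1189 is composite.

146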